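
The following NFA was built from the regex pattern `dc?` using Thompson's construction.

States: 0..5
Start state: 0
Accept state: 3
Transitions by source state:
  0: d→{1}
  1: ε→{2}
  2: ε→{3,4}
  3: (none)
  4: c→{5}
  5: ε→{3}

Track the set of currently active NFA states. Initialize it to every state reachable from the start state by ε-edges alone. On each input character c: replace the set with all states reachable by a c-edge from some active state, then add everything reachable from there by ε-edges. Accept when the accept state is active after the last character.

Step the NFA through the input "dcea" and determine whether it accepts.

Answer: REJECT

Derivation:
S₀ = ε-closure({0}) = {0}
'd' @ 1: {1,2,3,4}  (accept∈set)
'c' @ 2: {3,5}  (accept∈set)
'e' @ 3: {}  — no active states
rest 'a' ignored (set empty)
after full input: {}  (accept=3 not in)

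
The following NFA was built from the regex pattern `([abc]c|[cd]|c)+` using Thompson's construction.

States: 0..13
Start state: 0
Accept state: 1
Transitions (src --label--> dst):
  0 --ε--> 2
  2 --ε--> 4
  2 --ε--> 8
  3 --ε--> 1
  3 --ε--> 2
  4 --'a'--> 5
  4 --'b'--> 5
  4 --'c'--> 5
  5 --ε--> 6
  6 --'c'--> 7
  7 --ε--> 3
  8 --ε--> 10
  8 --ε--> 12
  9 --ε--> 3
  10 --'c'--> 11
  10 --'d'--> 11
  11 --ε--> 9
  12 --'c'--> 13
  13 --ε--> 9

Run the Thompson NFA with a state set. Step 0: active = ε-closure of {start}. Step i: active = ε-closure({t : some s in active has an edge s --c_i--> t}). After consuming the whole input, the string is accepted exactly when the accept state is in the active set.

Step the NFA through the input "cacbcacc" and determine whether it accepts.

start: ε-closure({0}) = {0,2,4,8,10,12}
'c' @ 1: {1,2,3,4,5,6,8,9,10,11,12,13}  (accept∈set)
'a' @ 2: {5,6}
'c' @ 3: {1,2,3,4,7,8,10,12}  (accept∈set)
'b' @ 4: {5,6}
'c' @ 5: {1,2,3,4,7,8,10,12}  (accept∈set)
'a' @ 6: {5,6}
'c' @ 7: {1,2,3,4,7,8,10,12}  (accept∈set)
'c' @ 8: {1,2,3,4,5,6,8,9,10,11,12,13}  (accept∈set)
final: {1,2,3,4,5,6,8,9,10,11,12,13}; accept 1 in set

Answer: ACCEPT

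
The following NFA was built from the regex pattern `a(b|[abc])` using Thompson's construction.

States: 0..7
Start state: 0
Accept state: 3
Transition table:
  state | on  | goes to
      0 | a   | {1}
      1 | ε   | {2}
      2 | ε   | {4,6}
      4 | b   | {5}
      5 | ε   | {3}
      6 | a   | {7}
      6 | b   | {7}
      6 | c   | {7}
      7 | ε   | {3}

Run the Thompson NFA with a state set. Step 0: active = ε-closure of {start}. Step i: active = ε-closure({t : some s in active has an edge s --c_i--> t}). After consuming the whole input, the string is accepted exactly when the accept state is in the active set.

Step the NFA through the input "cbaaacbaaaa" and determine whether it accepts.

Answer: REJECT

Trace:
initial (ε-close {0}): {0}
'c' @ 1: {}  — no active states
rest 'baaacbaaaa' ignored (set empty)
after full input: {}  (accept=3 not in)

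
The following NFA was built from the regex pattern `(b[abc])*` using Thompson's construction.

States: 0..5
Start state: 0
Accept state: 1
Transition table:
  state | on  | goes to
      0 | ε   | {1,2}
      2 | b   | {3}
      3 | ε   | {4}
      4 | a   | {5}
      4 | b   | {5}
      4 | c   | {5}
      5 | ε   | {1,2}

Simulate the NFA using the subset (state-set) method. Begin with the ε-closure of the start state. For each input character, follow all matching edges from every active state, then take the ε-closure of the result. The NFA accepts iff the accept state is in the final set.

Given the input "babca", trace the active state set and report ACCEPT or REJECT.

S₀ = ε-closure({0}) = {0,1,2}
'b' @ 1: {3,4}
'a' @ 2: {1,2,5}  ✓accept
'b' @ 3: {3,4}
'c' @ 4: {1,2,5}  ✓accept
'a' @ 5: {}  — no active states
final: {}; accept 1 not in set

Answer: REJECT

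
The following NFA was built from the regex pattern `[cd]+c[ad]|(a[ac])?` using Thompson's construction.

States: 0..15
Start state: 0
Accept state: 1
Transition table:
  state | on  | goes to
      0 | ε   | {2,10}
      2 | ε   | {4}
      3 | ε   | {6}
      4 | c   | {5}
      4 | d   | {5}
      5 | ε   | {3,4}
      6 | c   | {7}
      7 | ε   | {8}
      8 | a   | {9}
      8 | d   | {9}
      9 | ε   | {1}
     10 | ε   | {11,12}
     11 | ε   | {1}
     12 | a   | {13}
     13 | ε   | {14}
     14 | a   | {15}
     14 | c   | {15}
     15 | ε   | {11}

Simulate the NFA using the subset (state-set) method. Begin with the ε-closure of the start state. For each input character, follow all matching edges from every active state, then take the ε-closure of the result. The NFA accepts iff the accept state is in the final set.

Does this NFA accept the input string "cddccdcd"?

start: ε-closure({0}) = {0,1,2,4,10,11,12}
'c' @ 1: {3,4,5,6}
'd' @ 2: {3,4,5,6}
'd' @ 3: {3,4,5,6}
'c' @ 4: {3,4,5,6,7,8}
'c' @ 5: {3,4,5,6,7,8}
'd' @ 6: {1,3,4,5,6,9}  [accepting]
'c' @ 7: {3,4,5,6,7,8}
'd' @ 8: {1,3,4,5,6,9}  [accepting]
after full input: {1,3,4,5,6,9}  (accept=1 in)

Answer: ACCEPT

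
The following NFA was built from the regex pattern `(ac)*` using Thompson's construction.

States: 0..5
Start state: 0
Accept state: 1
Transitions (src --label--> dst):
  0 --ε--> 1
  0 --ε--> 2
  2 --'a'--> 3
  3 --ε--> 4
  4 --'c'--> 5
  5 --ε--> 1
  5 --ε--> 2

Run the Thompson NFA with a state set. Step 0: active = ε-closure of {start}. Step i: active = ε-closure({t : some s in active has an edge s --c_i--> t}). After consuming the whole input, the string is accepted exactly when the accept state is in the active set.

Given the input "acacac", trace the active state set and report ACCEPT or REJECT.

Answer: ACCEPT

Trace:
initial (ε-close {0}): {0,1,2}
'a' @ 1: {3,4}
'c' @ 2: {1,2,5}  [accepting]
'a' @ 3: {3,4}
'c' @ 4: {1,2,5}  [accepting]
'a' @ 5: {3,4}
'c' @ 6: {1,2,5}  [accepting]
final: {1,2,5}; accept 1 in set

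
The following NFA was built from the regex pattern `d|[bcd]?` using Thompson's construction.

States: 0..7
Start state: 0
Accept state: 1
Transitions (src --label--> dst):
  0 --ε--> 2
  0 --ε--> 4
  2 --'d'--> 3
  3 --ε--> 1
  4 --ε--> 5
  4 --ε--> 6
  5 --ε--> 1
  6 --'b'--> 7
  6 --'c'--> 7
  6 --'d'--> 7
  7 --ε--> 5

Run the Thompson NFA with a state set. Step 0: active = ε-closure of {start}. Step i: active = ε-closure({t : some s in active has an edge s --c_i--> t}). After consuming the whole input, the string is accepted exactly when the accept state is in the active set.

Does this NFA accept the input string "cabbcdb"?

start: ε-closure({0}) = {0,1,2,4,5,6}
'c' @ 1: {1,5,7}  (accept∈set)
'a' @ 2: {}  — dead — no transitions
rest 'bbcdb' ignored (set empty)
end set {} — state 1 not in

Answer: REJECT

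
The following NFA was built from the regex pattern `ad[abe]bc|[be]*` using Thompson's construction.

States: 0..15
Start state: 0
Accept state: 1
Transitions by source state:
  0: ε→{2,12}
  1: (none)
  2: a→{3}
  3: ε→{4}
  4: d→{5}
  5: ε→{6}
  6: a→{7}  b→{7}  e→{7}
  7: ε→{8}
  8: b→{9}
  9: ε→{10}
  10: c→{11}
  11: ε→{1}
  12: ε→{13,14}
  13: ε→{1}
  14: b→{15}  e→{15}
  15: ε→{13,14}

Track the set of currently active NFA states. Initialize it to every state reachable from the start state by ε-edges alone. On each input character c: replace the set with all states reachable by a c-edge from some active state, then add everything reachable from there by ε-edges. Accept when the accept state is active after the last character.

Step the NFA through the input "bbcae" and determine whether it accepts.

Answer: REJECT

Trace:
S₀ = ε-closure({0}) = {0,1,2,12,13,14}
'b' @ 1: {1,13,14,15}  [accepting]
'b' @ 2: {1,13,14,15}  [accepting]
'c' @ 3: {}  — no active states
rest 'ae' ignored (set empty)
after full input: {}  (accept=1 not in)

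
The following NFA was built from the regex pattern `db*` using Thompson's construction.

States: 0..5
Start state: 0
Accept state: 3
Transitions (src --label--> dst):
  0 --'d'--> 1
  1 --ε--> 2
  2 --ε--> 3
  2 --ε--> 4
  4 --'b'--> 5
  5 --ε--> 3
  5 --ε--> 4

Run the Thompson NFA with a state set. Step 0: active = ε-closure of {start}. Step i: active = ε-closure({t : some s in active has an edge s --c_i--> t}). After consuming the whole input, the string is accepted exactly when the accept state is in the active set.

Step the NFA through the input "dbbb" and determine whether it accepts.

Answer: ACCEPT

Steps:
S₀ = ε-closure({0}) = {0}
'd' @ 1: {1,2,3,4}  (accept∈set)
'b' @ 2: {3,4,5}  (accept∈set)
'b' @ 3: {3,4,5}  (accept∈set)
'b' @ 4: {3,4,5}  (accept∈set)
final: {3,4,5}; accept 3 in set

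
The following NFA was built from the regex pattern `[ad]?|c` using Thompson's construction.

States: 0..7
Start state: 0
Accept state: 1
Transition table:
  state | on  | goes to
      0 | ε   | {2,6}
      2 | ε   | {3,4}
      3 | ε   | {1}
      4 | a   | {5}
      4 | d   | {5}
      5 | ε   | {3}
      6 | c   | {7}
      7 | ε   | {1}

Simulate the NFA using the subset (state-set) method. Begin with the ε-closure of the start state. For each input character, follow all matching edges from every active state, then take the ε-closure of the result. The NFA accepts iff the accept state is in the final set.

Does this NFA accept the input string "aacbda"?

Answer: REJECT

Trace:
initial (ε-close {0}): {0,1,2,3,4,6}
'a' @ 1: {1,3,5}  (accept∈set)
'a' @ 2: {}  — no active states
rest 'cbda' ignored (set empty)
final: {}; accept 1 not in set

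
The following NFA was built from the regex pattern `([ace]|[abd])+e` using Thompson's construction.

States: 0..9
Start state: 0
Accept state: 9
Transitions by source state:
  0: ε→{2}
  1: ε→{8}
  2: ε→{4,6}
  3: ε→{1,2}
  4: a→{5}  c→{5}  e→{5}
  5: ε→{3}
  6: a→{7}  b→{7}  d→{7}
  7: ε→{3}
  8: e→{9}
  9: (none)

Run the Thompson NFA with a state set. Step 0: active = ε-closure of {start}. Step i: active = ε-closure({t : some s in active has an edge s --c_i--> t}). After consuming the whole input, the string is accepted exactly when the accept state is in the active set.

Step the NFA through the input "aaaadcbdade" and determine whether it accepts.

Answer: ACCEPT

Steps:
S₀ = ε-closure({0}) = {0,2,4,6}
'a' @ 1: {1,2,3,4,5,6,7,8}
'a' @ 2: {1,2,3,4,5,6,7,8}
'a' @ 3: {1,2,3,4,5,6,7,8}
'a' @ 4: {1,2,3,4,5,6,7,8}
'd' @ 5: {1,2,3,4,6,7,8}
'c' @ 6: {1,2,3,4,5,6,8}
'b' @ 7: {1,2,3,4,6,7,8}
'd' @ 8: {1,2,3,4,6,7,8}
'a' @ 9: {1,2,3,4,5,6,7,8}
'd' @ 10: {1,2,3,4,6,7,8}
'e' @ 11: {1,2,3,4,5,6,8,9}  (accept∈set)
after full input: {1,2,3,4,5,6,8,9}  (accept=9 in)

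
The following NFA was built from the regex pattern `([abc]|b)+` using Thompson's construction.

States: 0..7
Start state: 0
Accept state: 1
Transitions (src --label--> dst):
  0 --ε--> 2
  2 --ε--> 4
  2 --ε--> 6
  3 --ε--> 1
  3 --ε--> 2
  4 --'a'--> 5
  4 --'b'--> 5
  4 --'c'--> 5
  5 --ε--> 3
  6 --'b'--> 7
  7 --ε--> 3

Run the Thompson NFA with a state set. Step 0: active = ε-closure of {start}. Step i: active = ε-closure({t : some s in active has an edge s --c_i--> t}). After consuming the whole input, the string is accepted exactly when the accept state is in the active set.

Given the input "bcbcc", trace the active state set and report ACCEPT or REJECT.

initial (ε-close {0}): {0,2,4,6}
'b' @ 1: {1,2,3,4,5,6,7}  [accepting]
'c' @ 2: {1,2,3,4,5,6}  [accepting]
'b' @ 3: {1,2,3,4,5,6,7}  [accepting]
'c' @ 4: {1,2,3,4,5,6}  [accepting]
'c' @ 5: {1,2,3,4,5,6}  [accepting]
after full input: {1,2,3,4,5,6}  (accept=1 in)

Answer: ACCEPT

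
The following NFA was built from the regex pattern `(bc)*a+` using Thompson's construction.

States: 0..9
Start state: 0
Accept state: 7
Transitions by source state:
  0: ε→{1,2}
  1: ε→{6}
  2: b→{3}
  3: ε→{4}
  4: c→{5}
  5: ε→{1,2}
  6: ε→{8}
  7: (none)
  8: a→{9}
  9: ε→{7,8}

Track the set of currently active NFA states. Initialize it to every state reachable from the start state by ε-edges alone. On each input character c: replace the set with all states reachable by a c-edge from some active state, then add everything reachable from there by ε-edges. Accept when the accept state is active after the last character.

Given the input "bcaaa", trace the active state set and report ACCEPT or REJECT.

Answer: ACCEPT

Derivation:
S₀ = ε-closure({0}) = {0,1,2,6,8}
'b' @ 1: {3,4}
'c' @ 2: {1,2,5,6,8}
'a' @ 3: {7,8,9}  (accept∈set)
'a' @ 4: {7,8,9}  (accept∈set)
'a' @ 5: {7,8,9}  (accept∈set)
final: {7,8,9}; accept 7 in set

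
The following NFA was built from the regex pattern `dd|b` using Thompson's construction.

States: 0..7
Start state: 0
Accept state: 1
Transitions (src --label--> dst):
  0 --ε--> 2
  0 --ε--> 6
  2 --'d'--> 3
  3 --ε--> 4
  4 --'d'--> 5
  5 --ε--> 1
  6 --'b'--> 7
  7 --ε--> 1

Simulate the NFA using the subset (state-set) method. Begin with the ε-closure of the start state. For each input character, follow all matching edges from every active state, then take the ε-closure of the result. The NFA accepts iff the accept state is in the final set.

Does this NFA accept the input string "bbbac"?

start: ε-closure({0}) = {0,2,6}
'b' @ 1: {1,7}  [accepting]
'b' @ 2: {}  — state set empty
rest 'bac' ignored (set empty)
final: {}; accept 1 not in set

Answer: REJECT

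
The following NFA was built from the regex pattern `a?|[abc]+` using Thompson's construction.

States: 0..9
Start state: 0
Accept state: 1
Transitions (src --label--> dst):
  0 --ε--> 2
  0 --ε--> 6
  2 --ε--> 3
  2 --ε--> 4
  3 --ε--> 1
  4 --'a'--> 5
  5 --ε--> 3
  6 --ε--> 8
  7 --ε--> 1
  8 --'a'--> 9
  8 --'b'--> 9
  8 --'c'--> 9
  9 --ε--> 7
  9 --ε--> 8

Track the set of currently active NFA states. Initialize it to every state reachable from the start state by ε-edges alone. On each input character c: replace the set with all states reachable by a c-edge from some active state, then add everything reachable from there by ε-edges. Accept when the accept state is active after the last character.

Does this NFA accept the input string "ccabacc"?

S₀ = ε-closure({0}) = {0,1,2,3,4,6,8}
'c' @ 1: {1,7,8,9}  (accept∈set)
'c' @ 2: {1,7,8,9}  (accept∈set)
'a' @ 3: {1,7,8,9}  (accept∈set)
'b' @ 4: {1,7,8,9}  (accept∈set)
'a' @ 5: {1,7,8,9}  (accept∈set)
'c' @ 6: {1,7,8,9}  (accept∈set)
'c' @ 7: {1,7,8,9}  (accept∈set)
final: {1,7,8,9}; accept 1 in set

Answer: ACCEPT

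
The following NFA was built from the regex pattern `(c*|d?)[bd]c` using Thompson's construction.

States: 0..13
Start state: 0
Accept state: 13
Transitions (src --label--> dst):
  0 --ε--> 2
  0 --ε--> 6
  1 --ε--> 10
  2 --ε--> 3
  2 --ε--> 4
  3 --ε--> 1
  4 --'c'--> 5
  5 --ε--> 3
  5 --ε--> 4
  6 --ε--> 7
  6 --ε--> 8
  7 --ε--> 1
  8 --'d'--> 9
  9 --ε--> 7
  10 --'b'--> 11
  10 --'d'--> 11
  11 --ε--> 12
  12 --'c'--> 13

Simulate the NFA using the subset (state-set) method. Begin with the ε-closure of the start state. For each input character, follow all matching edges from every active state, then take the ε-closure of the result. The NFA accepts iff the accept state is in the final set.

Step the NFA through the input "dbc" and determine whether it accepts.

Answer: ACCEPT

Steps:
start: ε-closure({0}) = {0,1,2,3,4,6,7,8,10}
'd' @ 1: {1,7,9,10,11,12}
'b' @ 2: {11,12}
'c' @ 3: {13}  [accepting]
final: {13}; accept 13 in set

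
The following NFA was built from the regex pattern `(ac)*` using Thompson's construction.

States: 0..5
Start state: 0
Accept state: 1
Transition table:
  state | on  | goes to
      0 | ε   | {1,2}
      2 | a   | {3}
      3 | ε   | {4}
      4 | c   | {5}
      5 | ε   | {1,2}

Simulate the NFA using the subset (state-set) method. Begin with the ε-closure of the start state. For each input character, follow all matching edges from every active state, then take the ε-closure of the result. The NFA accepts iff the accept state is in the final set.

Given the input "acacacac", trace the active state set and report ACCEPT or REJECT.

initial (ε-close {0}): {0,1,2}
'a' @ 1: {3,4}
'c' @ 2: {1,2,5}  (accept∈set)
'a' @ 3: {3,4}
'c' @ 4: {1,2,5}  (accept∈set)
'a' @ 5: {3,4}
'c' @ 6: {1,2,5}  (accept∈set)
'a' @ 7: {3,4}
'c' @ 8: {1,2,5}  (accept∈set)
final: {1,2,5}; accept 1 in set

Answer: ACCEPT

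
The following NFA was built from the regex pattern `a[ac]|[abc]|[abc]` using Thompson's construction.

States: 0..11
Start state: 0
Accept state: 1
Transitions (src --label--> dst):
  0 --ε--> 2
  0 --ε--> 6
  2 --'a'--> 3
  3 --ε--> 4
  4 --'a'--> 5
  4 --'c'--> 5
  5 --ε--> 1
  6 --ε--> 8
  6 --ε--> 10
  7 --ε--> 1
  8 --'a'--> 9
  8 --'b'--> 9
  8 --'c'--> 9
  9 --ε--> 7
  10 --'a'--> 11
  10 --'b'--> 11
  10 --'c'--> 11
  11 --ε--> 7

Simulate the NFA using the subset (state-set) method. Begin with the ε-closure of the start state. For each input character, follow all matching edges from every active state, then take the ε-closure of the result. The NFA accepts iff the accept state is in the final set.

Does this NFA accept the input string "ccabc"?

S₀ = ε-closure({0}) = {0,2,6,8,10}
'c' @ 1: {1,7,9,11}  (accept∈set)
'c' @ 2: {}  — state set empty
rest 'abc' ignored (set empty)
end set {} — state 1 not in

Answer: REJECT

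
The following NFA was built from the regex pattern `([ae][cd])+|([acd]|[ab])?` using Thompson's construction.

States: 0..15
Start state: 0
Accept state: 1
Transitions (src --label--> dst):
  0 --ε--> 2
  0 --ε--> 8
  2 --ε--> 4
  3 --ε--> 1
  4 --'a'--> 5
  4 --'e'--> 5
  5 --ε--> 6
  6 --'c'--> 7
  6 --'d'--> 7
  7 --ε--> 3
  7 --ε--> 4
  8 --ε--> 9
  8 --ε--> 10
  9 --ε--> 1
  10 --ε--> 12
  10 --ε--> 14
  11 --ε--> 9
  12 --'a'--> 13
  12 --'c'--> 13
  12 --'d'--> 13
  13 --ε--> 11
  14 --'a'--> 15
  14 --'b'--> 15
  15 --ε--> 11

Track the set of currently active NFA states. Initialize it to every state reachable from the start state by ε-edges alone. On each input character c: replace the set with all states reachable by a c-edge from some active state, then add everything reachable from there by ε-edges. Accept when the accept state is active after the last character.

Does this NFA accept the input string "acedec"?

Answer: ACCEPT

Steps:
initial (ε-close {0}): {0,1,2,4,8,9,10,12,14}
'a' @ 1: {1,5,6,9,11,13,15}  [accepting]
'c' @ 2: {1,3,4,7}  [accepting]
'e' @ 3: {5,6}
'd' @ 4: {1,3,4,7}  [accepting]
'e' @ 5: {5,6}
'c' @ 6: {1,3,4,7}  [accepting]
end set {1,3,4,7} — state 1 in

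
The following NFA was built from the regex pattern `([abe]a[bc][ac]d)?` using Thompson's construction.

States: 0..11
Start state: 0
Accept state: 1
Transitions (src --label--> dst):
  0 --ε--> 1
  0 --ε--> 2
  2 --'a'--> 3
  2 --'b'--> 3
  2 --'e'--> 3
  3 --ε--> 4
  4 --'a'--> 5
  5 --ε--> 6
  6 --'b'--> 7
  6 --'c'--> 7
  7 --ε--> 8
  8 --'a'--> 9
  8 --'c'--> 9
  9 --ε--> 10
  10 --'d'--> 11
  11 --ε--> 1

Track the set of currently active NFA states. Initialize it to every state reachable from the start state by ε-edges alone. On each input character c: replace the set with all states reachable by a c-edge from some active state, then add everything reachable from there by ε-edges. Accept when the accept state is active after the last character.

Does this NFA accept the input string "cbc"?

S₀ = ε-closure({0}) = {0,1,2}
'c' @ 1: {}  — no active states
rest 'bc' ignored (set empty)
after full input: {}  (accept=1 not in)

Answer: REJECT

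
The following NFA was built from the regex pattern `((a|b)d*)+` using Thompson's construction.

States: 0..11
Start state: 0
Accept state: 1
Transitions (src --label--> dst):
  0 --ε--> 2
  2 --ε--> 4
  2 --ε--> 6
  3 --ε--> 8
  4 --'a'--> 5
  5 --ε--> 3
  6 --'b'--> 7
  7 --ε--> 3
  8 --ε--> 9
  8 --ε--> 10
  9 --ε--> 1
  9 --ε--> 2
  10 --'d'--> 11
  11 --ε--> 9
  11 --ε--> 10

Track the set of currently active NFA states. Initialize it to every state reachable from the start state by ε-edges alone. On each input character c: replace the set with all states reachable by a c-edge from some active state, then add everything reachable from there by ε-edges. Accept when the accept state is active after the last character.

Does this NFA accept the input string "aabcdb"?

Answer: REJECT

Derivation:
S₀ = ε-closure({0}) = {0,2,4,6}
'a' @ 1: {1,2,3,4,5,6,8,9,10}  [accepting]
'a' @ 2: {1,2,3,4,5,6,8,9,10}  [accepting]
'b' @ 3: {1,2,3,4,6,7,8,9,10}  [accepting]
'c' @ 4: {}  — dead — no transitions
rest 'db' ignored (set empty)
final: {}; accept 1 not in set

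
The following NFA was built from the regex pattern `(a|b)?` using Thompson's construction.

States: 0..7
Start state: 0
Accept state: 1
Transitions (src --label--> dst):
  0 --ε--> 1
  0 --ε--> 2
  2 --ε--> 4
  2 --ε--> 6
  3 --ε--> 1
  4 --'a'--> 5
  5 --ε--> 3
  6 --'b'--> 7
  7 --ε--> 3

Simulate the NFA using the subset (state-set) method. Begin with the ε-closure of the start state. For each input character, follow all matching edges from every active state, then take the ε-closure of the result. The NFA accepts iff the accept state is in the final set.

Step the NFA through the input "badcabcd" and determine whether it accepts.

start: ε-closure({0}) = {0,1,2,4,6}
'b' @ 1: {1,3,7}  [accepting]
'a' @ 2: {}  — state set empty
rest 'dcabcd' ignored (set empty)
end set {} — state 1 not in

Answer: REJECT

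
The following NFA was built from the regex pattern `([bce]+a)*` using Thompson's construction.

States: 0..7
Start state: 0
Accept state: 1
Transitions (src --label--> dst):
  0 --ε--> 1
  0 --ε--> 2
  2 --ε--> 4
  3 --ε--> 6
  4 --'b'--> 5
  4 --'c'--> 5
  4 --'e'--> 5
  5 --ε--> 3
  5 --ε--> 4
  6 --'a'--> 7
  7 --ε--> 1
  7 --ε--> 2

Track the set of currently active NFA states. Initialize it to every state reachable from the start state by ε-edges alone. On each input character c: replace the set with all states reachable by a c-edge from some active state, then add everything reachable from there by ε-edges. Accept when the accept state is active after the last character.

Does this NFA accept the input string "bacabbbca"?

Answer: ACCEPT

Steps:
initial (ε-close {0}): {0,1,2,4}
'b' @ 1: {3,4,5,6}
'a' @ 2: {1,2,4,7}  ✓accept
'c' @ 3: {3,4,5,6}
'a' @ 4: {1,2,4,7}  ✓accept
'b' @ 5: {3,4,5,6}
'b' @ 6: {3,4,5,6}
'b' @ 7: {3,4,5,6}
'c' @ 8: {3,4,5,6}
'a' @ 9: {1,2,4,7}  ✓accept
final: {1,2,4,7}; accept 1 in set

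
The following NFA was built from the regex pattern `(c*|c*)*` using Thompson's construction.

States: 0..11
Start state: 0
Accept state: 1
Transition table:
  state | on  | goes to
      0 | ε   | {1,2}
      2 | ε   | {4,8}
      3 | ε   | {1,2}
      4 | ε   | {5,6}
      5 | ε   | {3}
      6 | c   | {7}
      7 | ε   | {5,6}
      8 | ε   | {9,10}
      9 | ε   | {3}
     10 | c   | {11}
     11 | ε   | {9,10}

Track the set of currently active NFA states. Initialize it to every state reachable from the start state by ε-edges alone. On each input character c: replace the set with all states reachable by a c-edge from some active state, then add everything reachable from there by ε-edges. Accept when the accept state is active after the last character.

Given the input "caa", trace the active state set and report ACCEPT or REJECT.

Answer: REJECT

Trace:
initial (ε-close {0}): {0,1,2,3,4,5,6,8,9,10}
'c' @ 1: {1,2,3,4,5,6,7,8,9,10,11}  (accept∈set)
'a' @ 2: {}  — dead — no transitions
rest 'a' ignored (set empty)
end set {} — state 1 not in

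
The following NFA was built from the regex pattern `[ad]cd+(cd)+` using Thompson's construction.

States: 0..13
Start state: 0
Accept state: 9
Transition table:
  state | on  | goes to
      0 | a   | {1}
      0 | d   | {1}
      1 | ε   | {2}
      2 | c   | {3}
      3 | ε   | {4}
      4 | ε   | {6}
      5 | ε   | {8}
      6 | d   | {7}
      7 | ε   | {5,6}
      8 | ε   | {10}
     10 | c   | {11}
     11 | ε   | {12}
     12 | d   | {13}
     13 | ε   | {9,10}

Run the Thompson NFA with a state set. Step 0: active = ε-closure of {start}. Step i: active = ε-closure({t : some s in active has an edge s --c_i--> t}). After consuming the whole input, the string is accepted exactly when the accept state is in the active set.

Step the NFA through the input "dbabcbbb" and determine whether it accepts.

Answer: REJECT

Steps:
initial (ε-close {0}): {0}
'd' @ 1: {1,2}
'b' @ 2: {}  — state set empty
rest 'abcbbb' ignored (set empty)
end set {} — state 9 not in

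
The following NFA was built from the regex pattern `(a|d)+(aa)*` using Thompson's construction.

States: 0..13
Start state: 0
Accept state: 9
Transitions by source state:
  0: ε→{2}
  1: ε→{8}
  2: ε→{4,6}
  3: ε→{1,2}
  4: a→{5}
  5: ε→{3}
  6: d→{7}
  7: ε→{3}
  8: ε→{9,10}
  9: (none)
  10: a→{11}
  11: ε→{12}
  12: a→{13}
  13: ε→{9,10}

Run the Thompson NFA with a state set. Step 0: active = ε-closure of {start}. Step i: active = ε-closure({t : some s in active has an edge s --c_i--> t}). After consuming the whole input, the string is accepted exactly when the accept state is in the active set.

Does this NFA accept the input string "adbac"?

S₀ = ε-closure({0}) = {0,2,4,6}
'a' @ 1: {1,2,3,4,5,6,8,9,10}  [accepting]
'd' @ 2: {1,2,3,4,6,7,8,9,10}  [accepting]
'b' @ 3: {}  — state set empty
rest 'ac' ignored (set empty)
final: {}; accept 9 not in set

Answer: REJECT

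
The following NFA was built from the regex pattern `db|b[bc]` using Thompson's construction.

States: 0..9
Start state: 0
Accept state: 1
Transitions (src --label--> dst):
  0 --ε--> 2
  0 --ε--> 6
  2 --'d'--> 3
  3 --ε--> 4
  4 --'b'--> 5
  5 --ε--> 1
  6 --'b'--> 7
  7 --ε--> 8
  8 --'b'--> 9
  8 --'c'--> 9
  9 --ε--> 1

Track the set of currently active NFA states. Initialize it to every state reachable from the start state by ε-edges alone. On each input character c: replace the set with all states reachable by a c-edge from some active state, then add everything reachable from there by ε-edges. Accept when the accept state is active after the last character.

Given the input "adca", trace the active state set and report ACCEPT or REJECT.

initial (ε-close {0}): {0,2,6}
'a' @ 1: {}  — state set empty
rest 'dca' ignored (set empty)
end set {} — state 1 not in

Answer: REJECT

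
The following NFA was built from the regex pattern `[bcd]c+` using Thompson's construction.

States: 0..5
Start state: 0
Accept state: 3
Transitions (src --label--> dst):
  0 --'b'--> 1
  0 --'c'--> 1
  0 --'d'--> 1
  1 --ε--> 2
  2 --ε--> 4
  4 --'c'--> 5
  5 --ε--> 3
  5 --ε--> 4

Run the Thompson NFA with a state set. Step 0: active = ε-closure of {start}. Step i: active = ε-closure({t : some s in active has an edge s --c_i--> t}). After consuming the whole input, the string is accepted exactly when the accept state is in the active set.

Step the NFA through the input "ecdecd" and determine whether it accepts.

Answer: REJECT

Steps:
start: ε-closure({0}) = {0}
'e' @ 1: {}  — state set empty
rest 'cdecd' ignored (set empty)
after full input: {}  (accept=3 not in)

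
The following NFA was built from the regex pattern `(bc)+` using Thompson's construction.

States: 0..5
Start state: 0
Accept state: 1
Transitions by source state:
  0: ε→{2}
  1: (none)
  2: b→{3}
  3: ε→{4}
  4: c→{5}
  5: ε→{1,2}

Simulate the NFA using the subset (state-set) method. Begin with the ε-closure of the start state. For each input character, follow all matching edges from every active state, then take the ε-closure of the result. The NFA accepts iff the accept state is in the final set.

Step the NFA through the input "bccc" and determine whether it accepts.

S₀ = ε-closure({0}) = {0,2}
'b' @ 1: {3,4}
'c' @ 2: {1,2,5}  ✓accept
'c' @ 3: {}  — dead — no transitions
rest 'c' ignored (set empty)
end set {} — state 1 not in

Answer: REJECT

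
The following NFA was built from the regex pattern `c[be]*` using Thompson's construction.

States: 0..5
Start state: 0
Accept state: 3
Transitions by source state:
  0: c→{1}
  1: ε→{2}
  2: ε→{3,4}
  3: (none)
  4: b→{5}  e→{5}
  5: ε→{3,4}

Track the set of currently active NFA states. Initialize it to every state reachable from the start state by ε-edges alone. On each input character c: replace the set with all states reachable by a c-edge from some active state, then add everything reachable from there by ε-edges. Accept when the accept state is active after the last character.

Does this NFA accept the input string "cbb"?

Answer: ACCEPT

Steps:
S₀ = ε-closure({0}) = {0}
'c' @ 1: {1,2,3,4}  ✓accept
'b' @ 2: {3,4,5}  ✓accept
'b' @ 3: {3,4,5}  ✓accept
after full input: {3,4,5}  (accept=3 in)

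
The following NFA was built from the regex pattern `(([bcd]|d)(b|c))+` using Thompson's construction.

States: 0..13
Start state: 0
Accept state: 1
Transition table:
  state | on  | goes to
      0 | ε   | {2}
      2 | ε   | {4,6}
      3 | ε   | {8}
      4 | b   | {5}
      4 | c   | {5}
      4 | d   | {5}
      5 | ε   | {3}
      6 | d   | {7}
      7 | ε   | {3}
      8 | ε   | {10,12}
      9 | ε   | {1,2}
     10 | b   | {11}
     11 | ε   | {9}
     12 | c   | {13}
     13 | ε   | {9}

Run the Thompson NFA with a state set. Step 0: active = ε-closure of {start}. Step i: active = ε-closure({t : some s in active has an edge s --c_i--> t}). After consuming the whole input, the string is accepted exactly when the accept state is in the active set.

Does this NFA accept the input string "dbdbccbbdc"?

Answer: ACCEPT

Trace:
start: ε-closure({0}) = {0,2,4,6}
'd' @ 1: {3,5,7,8,10,12}
'b' @ 2: {1,2,4,6,9,11}  (accept∈set)
'd' @ 3: {3,5,7,8,10,12}
'b' @ 4: {1,2,4,6,9,11}  (accept∈set)
'c' @ 5: {3,5,8,10,12}
'c' @ 6: {1,2,4,6,9,13}  (accept∈set)
'b' @ 7: {3,5,8,10,12}
'b' @ 8: {1,2,4,6,9,11}  (accept∈set)
'd' @ 9: {3,5,7,8,10,12}
'c' @ 10: {1,2,4,6,9,13}  (accept∈set)
end set {1,2,4,6,9,13} — state 1 in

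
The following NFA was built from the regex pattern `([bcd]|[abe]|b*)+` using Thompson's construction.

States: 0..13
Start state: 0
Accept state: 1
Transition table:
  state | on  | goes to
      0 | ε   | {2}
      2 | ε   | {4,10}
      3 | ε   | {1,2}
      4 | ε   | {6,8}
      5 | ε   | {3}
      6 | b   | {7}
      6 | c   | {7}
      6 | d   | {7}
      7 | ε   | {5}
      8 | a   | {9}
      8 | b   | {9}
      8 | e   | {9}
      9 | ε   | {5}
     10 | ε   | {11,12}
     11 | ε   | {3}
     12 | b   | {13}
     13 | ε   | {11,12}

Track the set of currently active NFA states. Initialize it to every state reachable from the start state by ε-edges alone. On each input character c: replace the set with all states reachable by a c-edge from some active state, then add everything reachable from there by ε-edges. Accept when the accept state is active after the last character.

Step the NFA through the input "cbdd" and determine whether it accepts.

S₀ = ε-closure({0}) = {0,1,2,3,4,6,8,10,11,12}
'c' @ 1: {1,2,3,4,5,6,7,8,10,11,12}  (accept∈set)
'b' @ 2: {1,2,3,4,5,6,7,8,9,10,11,12,13}  (accept∈set)
'd' @ 3: {1,2,3,4,5,6,7,8,10,11,12}  (accept∈set)
'd' @ 4: {1,2,3,4,5,6,7,8,10,11,12}  (accept∈set)
after full input: {1,2,3,4,5,6,7,8,10,11,12}  (accept=1 in)

Answer: ACCEPT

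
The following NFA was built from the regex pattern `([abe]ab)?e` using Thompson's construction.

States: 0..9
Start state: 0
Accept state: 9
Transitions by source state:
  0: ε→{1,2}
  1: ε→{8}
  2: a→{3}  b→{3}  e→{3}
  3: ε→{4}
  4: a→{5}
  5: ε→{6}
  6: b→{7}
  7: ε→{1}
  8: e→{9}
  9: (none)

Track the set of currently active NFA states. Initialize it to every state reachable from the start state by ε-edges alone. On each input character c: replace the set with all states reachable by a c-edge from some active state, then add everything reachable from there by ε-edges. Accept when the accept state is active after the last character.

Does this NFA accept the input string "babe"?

S₀ = ε-closure({0}) = {0,1,2,8}
'b' @ 1: {3,4}
'a' @ 2: {5,6}
'b' @ 3: {1,7,8}
'e' @ 4: {9}  [accepting]
after full input: {9}  (accept=9 in)

Answer: ACCEPT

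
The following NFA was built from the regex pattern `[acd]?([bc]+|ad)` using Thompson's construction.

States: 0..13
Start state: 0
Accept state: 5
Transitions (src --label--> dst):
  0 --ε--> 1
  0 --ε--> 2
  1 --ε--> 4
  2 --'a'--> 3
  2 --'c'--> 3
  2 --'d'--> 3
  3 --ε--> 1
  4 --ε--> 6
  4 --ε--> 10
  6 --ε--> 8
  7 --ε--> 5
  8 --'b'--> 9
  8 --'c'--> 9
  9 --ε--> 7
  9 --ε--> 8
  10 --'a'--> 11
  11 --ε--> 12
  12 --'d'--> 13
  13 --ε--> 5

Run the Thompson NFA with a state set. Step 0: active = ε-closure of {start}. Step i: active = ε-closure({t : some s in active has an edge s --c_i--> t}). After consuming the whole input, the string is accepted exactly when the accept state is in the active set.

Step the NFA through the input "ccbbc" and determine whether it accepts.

start: ε-closure({0}) = {0,1,2,4,6,8,10}
'c' @ 1: {1,3,4,5,6,7,8,9,10}  ✓accept
'c' @ 2: {5,7,8,9}  ✓accept
'b' @ 3: {5,7,8,9}  ✓accept
'b' @ 4: {5,7,8,9}  ✓accept
'c' @ 5: {5,7,8,9}  ✓accept
end set {5,7,8,9} — state 5 in

Answer: ACCEPT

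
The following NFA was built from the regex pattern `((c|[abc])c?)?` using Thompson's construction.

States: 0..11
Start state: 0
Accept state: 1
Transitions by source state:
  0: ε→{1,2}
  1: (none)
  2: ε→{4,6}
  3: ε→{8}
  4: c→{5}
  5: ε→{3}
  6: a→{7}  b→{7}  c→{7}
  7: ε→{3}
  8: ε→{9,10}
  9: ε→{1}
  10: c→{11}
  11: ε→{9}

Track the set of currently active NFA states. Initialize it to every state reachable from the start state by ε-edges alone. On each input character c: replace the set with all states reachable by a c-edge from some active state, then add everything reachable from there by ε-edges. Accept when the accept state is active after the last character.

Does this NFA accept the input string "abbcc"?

Answer: REJECT

Derivation:
initial (ε-close {0}): {0,1,2,4,6}
'a' @ 1: {1,3,7,8,9,10}  ✓accept
'b' @ 2: {}  — no active states
rest 'bcc' ignored (set empty)
end set {} — state 1 not in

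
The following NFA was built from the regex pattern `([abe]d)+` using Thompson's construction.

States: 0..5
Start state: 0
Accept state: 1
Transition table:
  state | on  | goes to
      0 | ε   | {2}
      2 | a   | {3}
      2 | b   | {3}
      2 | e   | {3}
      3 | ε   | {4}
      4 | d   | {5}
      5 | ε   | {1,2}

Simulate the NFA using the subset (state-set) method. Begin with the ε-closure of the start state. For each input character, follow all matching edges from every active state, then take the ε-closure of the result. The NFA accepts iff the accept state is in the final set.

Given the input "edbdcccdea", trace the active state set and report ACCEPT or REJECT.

Answer: REJECT

Steps:
start: ε-closure({0}) = {0,2}
'e' @ 1: {3,4}
'd' @ 2: {1,2,5}  [accepting]
'b' @ 3: {3,4}
'd' @ 4: {1,2,5}  [accepting]
'c' @ 5: {}  — dead — no transitions
rest 'ccdea' ignored (set empty)
after full input: {}  (accept=1 not in)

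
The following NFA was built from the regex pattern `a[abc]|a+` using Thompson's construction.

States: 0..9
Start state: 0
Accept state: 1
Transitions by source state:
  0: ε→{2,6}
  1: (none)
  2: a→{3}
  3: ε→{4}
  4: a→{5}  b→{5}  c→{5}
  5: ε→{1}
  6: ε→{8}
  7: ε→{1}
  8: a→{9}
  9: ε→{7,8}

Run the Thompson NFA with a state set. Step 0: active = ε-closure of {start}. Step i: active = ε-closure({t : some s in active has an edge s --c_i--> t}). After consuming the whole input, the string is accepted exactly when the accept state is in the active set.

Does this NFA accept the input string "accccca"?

Answer: REJECT

Steps:
initial (ε-close {0}): {0,2,6,8}
'a' @ 1: {1,3,4,7,8,9}  ✓accept
'c' @ 2: {1,5}  ✓accept
'c' @ 3: {}  — state set empty
rest 'ccca' ignored (set empty)
after full input: {}  (accept=1 not in)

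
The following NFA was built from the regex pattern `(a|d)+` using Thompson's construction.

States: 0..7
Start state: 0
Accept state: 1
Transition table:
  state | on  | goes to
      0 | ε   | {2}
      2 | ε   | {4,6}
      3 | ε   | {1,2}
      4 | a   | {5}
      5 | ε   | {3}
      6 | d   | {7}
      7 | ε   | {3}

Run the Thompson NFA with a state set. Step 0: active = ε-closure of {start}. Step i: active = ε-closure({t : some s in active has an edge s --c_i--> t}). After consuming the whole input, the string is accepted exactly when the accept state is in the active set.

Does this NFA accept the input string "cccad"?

S₀ = ε-closure({0}) = {0,2,4,6}
'c' @ 1: {}  — state set empty
rest 'ccad' ignored (set empty)
end set {} — state 1 not in

Answer: REJECT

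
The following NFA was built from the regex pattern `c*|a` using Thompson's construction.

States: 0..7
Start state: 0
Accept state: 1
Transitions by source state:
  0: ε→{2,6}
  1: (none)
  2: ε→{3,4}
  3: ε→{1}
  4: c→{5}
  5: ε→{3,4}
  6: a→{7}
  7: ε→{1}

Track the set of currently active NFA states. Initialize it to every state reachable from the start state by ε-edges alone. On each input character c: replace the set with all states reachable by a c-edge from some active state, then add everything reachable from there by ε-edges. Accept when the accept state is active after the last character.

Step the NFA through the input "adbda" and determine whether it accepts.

Answer: REJECT

Derivation:
start: ε-closure({0}) = {0,1,2,3,4,6}
'a' @ 1: {1,7}  ✓accept
'd' @ 2: {}  — state set empty
rest 'bda' ignored (set empty)
after full input: {}  (accept=1 not in)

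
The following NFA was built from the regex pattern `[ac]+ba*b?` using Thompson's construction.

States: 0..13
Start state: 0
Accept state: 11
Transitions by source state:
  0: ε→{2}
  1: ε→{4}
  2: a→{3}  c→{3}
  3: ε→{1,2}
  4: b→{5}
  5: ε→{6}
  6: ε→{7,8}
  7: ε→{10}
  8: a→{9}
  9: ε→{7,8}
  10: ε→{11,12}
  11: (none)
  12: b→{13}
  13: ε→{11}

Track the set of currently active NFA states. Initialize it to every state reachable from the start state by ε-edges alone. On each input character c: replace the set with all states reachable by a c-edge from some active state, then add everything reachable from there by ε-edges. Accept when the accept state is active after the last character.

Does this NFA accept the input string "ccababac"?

S₀ = ε-closure({0}) = {0,2}
'c' @ 1: {1,2,3,4}
'c' @ 2: {1,2,3,4}
'a' @ 3: {1,2,3,4}
'b' @ 4: {5,6,7,8,10,11,12}  (accept∈set)
'a' @ 5: {7,8,9,10,11,12}  (accept∈set)
'b' @ 6: {11,13}  (accept∈set)
'a' @ 7: {}  — no active states
rest 'c' ignored (set empty)
end set {} — state 11 not in

Answer: REJECT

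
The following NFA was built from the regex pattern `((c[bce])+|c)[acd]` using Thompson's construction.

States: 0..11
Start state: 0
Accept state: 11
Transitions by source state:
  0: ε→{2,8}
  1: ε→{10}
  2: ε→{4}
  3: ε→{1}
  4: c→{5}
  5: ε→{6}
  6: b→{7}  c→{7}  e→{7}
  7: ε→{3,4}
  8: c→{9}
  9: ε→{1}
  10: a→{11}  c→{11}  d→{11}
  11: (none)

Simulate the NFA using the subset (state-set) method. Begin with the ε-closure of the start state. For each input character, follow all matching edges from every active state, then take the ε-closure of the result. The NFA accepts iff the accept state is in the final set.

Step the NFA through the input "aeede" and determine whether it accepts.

Answer: REJECT

Trace:
start: ε-closure({0}) = {0,2,4,8}
'a' @ 1: {}  — no active states
rest 'eede' ignored (set empty)
final: {}; accept 11 not in set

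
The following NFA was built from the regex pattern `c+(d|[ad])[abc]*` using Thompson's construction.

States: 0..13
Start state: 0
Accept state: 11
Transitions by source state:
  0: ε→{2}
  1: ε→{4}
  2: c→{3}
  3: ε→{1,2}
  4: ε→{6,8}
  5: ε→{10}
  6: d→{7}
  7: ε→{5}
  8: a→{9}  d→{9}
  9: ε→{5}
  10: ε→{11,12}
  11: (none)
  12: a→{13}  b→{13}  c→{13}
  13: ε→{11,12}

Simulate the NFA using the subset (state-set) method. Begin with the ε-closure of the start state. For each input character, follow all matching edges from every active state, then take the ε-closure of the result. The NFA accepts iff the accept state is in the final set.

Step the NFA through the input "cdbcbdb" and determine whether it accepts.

Answer: REJECT

Steps:
S₀ = ε-closure({0}) = {0,2}
'c' @ 1: {1,2,3,4,6,8}
'd' @ 2: {5,7,9,10,11,12}  ✓accept
'b' @ 3: {11,12,13}  ✓accept
'c' @ 4: {11,12,13}  ✓accept
'b' @ 5: {11,12,13}  ✓accept
'd' @ 6: {}  — state set empty
rest 'b' ignored (set empty)
after full input: {}  (accept=11 not in)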